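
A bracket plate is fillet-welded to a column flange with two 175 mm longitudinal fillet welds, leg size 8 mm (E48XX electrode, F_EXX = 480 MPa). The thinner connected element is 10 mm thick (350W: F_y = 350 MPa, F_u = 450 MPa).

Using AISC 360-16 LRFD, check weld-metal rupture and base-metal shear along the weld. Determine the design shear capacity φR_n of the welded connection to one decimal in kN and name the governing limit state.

Weld metal: throat = 0.707×8 = 5.656 mm, L = 2×175 = 350 mm. φR_n = 0.75 × 0.6 × 480 × 5.656 × 350 = 427.6 kN.
Base metal shear (10 mm plate): yield φR_n = 1.0×0.6×350×10×350 = 735.0 kN; rupture φR_n = 0.75×0.6×450×10×350 = 708.8 kN; take 708.8 kN (rupture).
Governing: min(427.6, 708.8) = 427.6 kN → weld metal.

427.6 kN (weld metal governs)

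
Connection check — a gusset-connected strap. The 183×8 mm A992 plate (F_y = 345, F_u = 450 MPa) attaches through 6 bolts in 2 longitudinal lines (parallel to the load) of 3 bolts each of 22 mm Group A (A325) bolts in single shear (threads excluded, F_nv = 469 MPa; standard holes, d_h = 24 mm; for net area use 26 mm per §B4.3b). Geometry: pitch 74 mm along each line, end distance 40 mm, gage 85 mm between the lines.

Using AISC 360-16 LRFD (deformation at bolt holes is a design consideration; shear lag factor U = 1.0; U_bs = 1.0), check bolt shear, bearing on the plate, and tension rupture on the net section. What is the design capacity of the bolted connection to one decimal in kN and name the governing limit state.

Bolt shear: A_b = π(22)²/4 = 380.13 mm². φR_n = 0.75 × 469 × 380.13 × 6 × 1 = 802.3 kN.
Bearing (8 mm plate, F_u = 450 MPa): end bolts L_c = 40 − 24/2 = 28, R_n = min(1.2×28×8×450, 2.4×22×8×450) = 120.96 kN/bolt; interior L_c = 74 − 24 = 50, R_n = 190.08 kN/bolt. φR_n = 0.75 × (2×120.96 + 4×190.08) = 751.7 kN.
Tension rupture (net): A_n = (183 − 2×26)×8 = 1048 mm² (U = 1.0, A_e = A_n). φR_n = 0.75 × 450 × 1048 = 353.7 kN.
Governing: min(802.3, 751.7, 353.7) = 353.7 kN → net-section rupture.

353.7 kN (net-section rupture governs)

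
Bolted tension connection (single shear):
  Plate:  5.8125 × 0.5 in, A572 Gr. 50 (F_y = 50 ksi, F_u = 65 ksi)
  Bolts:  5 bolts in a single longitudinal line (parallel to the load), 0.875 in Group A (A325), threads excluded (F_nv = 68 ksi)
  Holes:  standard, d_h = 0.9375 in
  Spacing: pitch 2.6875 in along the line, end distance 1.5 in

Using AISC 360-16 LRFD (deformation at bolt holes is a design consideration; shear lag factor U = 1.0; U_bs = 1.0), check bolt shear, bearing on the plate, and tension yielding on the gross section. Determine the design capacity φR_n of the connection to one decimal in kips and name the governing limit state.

130.8 kips (gross-section yield governs)

Bolt shear: A_b = π(0.875)²/4 = 0.60132 in². φR_n = 0.75 × 68 × 0.60132 × 5 × 1 = 153.3 kips.
Bearing (0.5 in plate, F_u = 65 ksi): end bolts L_c = 1.5 − 0.9375/2 = 1.03125, R_n = min(1.2×1.03125×0.5×65, 2.4×0.875×0.5×65) = 40.219 kips/bolt; interior L_c = 2.6875 − 0.9375 = 1.75, R_n = 68.25 kips/bolt. φR_n = 0.75 × (1×40.219 + 4×68.25) = 234.9 kips.
Tension yield (gross): A_g = 5.8125×0.5 = 2.9063 in². φR_n = 0.90 × 50 × 2.9063 = 130.8 kips.
Governing: min(153.3, 234.9, 130.8) = 130.8 kips → gross-section yield.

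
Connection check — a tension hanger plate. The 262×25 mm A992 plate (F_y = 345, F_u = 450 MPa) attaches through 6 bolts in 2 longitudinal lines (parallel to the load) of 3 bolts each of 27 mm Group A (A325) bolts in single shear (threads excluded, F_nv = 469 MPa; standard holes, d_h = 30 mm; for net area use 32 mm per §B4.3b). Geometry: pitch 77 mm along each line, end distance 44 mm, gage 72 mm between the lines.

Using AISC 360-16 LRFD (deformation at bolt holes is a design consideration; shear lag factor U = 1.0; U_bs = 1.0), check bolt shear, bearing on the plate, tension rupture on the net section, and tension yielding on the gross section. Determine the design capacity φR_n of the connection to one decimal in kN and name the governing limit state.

1208.4 kN (bolt shear governs)

Bolt shear: A_b = π(27)²/4 = 572.56 mm². φR_n = 0.75 × 469 × 572.56 × 6 × 1 = 1208.4 kN.
Bearing (25 mm plate, F_u = 450 MPa): end bolts L_c = 44 − 30/2 = 29, R_n = min(1.2×29×25×450, 2.4×27×25×450) = 391.5 kN/bolt; interior L_c = 77 − 30 = 47, R_n = 634.5 kN/bolt. φR_n = 0.75 × (2×391.5 + 4×634.5) = 2490.8 kN.
Tension rupture (net): A_n = (262 − 2×32)×25 = 4950 mm² (U = 1.0, A_e = A_n). φR_n = 0.75 × 450 × 4950 = 1670.6 kN.
Tension yield (gross): A_g = 262×25 = 6550 mm². φR_n = 0.90 × 345 × 6550 = 2033.8 kN.
Governing: min(1208.4, 2490.8, 1670.6, 2033.8) = 1208.4 kN → bolt shear.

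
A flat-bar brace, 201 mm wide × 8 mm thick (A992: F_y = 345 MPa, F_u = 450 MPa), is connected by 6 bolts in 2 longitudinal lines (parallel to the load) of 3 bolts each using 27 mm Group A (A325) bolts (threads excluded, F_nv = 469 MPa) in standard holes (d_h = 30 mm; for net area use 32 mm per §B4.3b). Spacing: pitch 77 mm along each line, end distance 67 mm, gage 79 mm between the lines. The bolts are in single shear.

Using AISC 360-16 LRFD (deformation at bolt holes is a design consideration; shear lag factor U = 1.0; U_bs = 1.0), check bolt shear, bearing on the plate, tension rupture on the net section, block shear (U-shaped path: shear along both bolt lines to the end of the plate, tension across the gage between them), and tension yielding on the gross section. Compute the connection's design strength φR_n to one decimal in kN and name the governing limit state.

369.9 kN (net-section rupture governs)

Bolt shear: A_b = π(27)²/4 = 572.56 mm². φR_n = 0.75 × 469 × 572.56 × 6 × 1 = 1208.4 kN.
Bearing (8 mm plate, F_u = 450 MPa): end bolts L_c = 67 − 30/2 = 52, R_n = min(1.2×52×8×450, 2.4×27×8×450) = 224.64 kN/bolt; interior L_c = 77 − 30 = 47, R_n = 203.04 kN/bolt. φR_n = 0.75 × (2×224.64 + 4×203.04) = 946.1 kN.
Tension rupture (net): A_n = (201 − 2×32)×8 = 1096 mm² (U = 1.0, A_e = A_n). φR_n = 0.75 × 450 × 1096 = 369.9 kN.
Block shear: shear path 2×[67+2×77] = 2×221 mm, A_gv = 3536, A_nv = 2×(221 − 2.5×32)×8 = 2256 mm²; tension across gage: (79 − 1×32)×8 = 376 mm². R_n = min(0.6×450×2256, 0.6×345×3536) + 1.0×450×376 = min(609.12, 731.95) + 169.2 = 778.32 kN. φR_n = 0.75 × 778.32 = 583.7 kN.
Tension yield (gross): A_g = 201×8 = 1608 mm². φR_n = 0.90 × 345 × 1608 = 499.3 kN.
Governing: min(1208.4, 946.1, 369.9, 583.7, 499.3) = 369.9 kN → net-section rupture.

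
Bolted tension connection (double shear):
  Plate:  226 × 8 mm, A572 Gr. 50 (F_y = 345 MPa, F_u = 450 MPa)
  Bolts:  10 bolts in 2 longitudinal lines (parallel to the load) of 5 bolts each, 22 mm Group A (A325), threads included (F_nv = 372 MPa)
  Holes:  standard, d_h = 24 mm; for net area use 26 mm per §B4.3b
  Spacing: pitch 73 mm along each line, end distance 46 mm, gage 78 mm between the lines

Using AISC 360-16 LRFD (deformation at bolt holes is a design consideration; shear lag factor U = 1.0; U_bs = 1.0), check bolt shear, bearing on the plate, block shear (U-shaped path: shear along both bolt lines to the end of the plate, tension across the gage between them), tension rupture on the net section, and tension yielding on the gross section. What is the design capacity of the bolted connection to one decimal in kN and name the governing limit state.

Bolt shear: A_b = π(22)²/4 = 380.13 mm². φR_n = 0.75 × 372 × 380.13 × 10 × 2 = 2121.1 kN.
Bearing (8 mm plate, F_u = 450 MPa): end bolts L_c = 46 − 24/2 = 34, R_n = min(1.2×34×8×450, 2.4×22×8×450) = 146.88 kN/bolt; interior L_c = 73 − 24 = 49, R_n = 190.08 kN/bolt. φR_n = 0.75 × (2×146.88 + 8×190.08) = 1360.8 kN.
Block shear: shear path 2×[46+4×73] = 2×338 mm, A_gv = 5408, A_nv = 2×(338 − 4.5×26)×8 = 3536 mm²; tension across gage: (78 − 1×26)×8 = 416 mm². R_n = min(0.6×450×3536, 0.6×345×5408) + 1.0×450×416 = min(954.72, 1119.5) + 187.2 = 1141.9 kN. φR_n = 0.75 × 1141.9 = 856.4 kN.
Tension rupture (net): A_n = (226 − 2×26)×8 = 1392 mm² (U = 1.0, A_e = A_n). φR_n = 0.75 × 450 × 1392 = 469.8 kN.
Tension yield (gross): A_g = 226×8 = 1808 mm². φR_n = 0.90 × 345 × 1808 = 561.4 kN.
Governing: min(2121.1, 1360.8, 856.4, 469.8, 561.4) = 469.8 kN → net-section rupture.

469.8 kN (net-section rupture governs)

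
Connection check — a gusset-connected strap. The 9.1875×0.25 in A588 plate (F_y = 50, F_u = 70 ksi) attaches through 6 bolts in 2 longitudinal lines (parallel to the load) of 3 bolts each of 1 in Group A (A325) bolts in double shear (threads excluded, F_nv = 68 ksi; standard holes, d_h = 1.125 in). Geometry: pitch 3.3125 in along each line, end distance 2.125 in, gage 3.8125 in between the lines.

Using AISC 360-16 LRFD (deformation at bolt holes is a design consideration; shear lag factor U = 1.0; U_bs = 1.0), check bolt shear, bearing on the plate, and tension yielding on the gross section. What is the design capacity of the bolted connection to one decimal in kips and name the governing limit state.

Bolt shear: A_b = π(1)²/4 = 0.7854 in². φR_n = 0.75 × 68 × 0.7854 × 6 × 2 = 480.7 kips.
Bearing (0.25 in plate, F_u = 70 ksi): end bolts L_c = 2.125 − 1.125/2 = 1.5625, R_n = min(1.2×1.5625×0.25×70, 2.4×1×0.25×70) = 32.813 kips/bolt; interior L_c = 3.3125 − 1.125 = 2.1875, R_n = 42 kips/bolt. φR_n = 0.75 × (2×32.813 + 4×42) = 175.2 kips.
Tension yield (gross): A_g = 9.1875×0.25 = 2.2969 in². φR_n = 0.90 × 50 × 2.2969 = 103.4 kips.
Governing: min(480.7, 175.2, 103.4) = 103.4 kips → gross-section yield.

103.4 kips (gross-section yield governs)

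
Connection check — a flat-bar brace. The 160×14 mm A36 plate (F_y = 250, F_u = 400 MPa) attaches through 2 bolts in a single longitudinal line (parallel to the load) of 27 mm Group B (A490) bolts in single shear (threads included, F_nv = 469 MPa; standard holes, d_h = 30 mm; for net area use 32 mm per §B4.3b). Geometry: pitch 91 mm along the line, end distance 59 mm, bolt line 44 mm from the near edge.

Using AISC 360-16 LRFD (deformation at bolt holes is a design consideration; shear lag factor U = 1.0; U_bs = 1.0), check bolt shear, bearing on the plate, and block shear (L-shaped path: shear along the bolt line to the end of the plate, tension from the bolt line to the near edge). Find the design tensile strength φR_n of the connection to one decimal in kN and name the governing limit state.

353.9 kN (block shear governs)

Bolt shear: A_b = π(27)²/4 = 572.56 mm². φR_n = 0.75 × 469 × 572.56 × 2 × 1 = 402.8 kN.
Bearing (14 mm plate, F_u = 400 MPa): end bolts L_c = 59 − 30/2 = 44, R_n = min(1.2×44×14×400, 2.4×27×14×400) = 295.68 kN/bolt; interior L_c = 91 − 30 = 61, R_n = 362.88 kN/bolt. φR_n = 0.75 × (1×295.68 + 1×362.88) = 493.9 kN.
Block shear: shear path 1×[59+1×91] = 1×150 mm, A_gv = 2100, A_nv = 1×(150 − 1.5×32)×14 = 1428 mm²; tension to near edge: (44 − 0.5×32)×14 = 392 mm². R_n = min(0.6×400×1428, 0.6×250×2100) + 1.0×400×392 = min(342.72, 315) + 156.8 = 471.8 kN. φR_n = 0.75 × 471.8 = 353.9 kN.
Governing: min(402.8, 493.9, 353.9) = 353.9 kN → block shear.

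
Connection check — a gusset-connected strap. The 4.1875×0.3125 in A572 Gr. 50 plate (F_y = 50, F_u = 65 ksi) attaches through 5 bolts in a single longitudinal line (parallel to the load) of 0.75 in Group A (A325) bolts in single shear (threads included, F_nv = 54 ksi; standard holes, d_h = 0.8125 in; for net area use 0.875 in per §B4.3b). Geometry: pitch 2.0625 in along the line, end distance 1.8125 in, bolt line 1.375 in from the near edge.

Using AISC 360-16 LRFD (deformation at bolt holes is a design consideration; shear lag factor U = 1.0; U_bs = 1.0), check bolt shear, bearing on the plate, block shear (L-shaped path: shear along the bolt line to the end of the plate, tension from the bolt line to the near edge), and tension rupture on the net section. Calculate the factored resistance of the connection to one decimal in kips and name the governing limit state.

Bolt shear: A_b = π(0.75)²/4 = 0.44179 in². φR_n = 0.75 × 54 × 0.44179 × 5 × 1 = 89.5 kips.
Bearing (0.3125 in plate, F_u = 65 ksi): end bolts L_c = 1.8125 − 0.8125/2 = 1.40625, R_n = min(1.2×1.40625×0.3125×65, 2.4×0.75×0.3125×65) = 34.277 kips/bolt; interior L_c = 2.0625 − 0.8125 = 1.25, R_n = 30.469 kips/bolt. φR_n = 0.75 × (1×34.277 + 4×30.469) = 117.1 kips.
Block shear: shear path 1×[1.8125+4×2.0625] = 1×10.0625 in, A_gv = 3.1445, A_nv = 1×(10.0625 − 4.5×0.875)×0.3125 = 1.9141 in²; tension to near edge: (1.375 − 0.5×0.875)×0.3125 = 0.29297 in². R_n = min(0.6×65×1.9141, 0.6×50×3.1445) + 1.0×65×0.29297 = min(74.65, 94.335) + 19.043 = 93.693 kips. φR_n = 0.75 × 93.693 = 70.3 kips.
Tension rupture (net): A_n = (4.1875 − 1×0.875)×0.3125 = 1.0352 in² (U = 1.0, A_e = A_n). φR_n = 0.75 × 65 × 1.0352 = 50.5 kips.
Governing: min(89.5, 117.1, 70.3, 50.5) = 50.5 kips → net-section rupture.

50.5 kips (net-section rupture governs)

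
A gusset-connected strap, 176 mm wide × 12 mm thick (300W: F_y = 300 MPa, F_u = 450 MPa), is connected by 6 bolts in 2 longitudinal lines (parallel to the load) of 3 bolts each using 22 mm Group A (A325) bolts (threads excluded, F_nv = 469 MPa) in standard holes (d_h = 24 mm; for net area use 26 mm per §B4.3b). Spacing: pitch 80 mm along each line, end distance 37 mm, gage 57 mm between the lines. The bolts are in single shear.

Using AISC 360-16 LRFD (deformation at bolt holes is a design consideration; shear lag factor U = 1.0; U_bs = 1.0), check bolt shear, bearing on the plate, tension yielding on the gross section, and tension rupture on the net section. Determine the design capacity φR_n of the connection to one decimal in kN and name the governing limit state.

Bolt shear: A_b = π(22)²/4 = 380.13 mm². φR_n = 0.75 × 469 × 380.13 × 6 × 1 = 802.3 kN.
Bearing (12 mm plate, F_u = 450 MPa): end bolts L_c = 37 − 24/2 = 25, R_n = min(1.2×25×12×450, 2.4×22×12×450) = 162 kN/bolt; interior L_c = 80 − 24 = 56, R_n = 285.12 kN/bolt. φR_n = 0.75 × (2×162 + 4×285.12) = 1098.4 kN.
Tension yield (gross): A_g = 176×12 = 2112 mm². φR_n = 0.90 × 300 × 2112 = 570.2 kN.
Tension rupture (net): A_n = (176 − 2×26)×12 = 1488 mm² (U = 1.0, A_e = A_n). φR_n = 0.75 × 450 × 1488 = 502.2 kN.
Governing: min(802.3, 1098.4, 570.2, 502.2) = 502.2 kN → net-section rupture.

502.2 kN (net-section rupture governs)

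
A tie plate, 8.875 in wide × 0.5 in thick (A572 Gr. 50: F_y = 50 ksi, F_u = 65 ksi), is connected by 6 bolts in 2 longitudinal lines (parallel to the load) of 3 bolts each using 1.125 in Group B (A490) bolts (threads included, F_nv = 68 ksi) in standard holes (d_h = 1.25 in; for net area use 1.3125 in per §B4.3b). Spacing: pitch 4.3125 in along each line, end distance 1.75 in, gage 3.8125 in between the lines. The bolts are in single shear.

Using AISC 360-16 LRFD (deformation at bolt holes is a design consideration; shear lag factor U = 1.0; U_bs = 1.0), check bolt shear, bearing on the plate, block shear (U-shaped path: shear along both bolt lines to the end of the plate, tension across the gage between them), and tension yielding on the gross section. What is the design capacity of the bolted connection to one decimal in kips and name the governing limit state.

Bolt shear: A_b = π(1.125)²/4 = 0.99402 in². φR_n = 0.75 × 68 × 0.99402 × 6 × 1 = 304.2 kips.
Bearing (0.5 in plate, F_u = 65 ksi): end bolts L_c = 1.75 − 1.25/2 = 1.125, R_n = min(1.2×1.125×0.5×65, 2.4×1.125×0.5×65) = 43.875 kips/bolt; interior L_c = 4.3125 − 1.25 = 3.0625, R_n = 87.75 kips/bolt. φR_n = 0.75 × (2×43.875 + 4×87.75) = 329.1 kips.
Block shear: shear path 2×[1.75+2×4.3125] = 2×10.375 in, A_gv = 10.375, A_nv = 2×(10.375 − 2.5×1.3125)×0.5 = 7.0938 in²; tension across gage: (3.8125 − 1×1.3125)×0.5 = 1.25 in². R_n = min(0.6×65×7.0938, 0.6×50×10.375) + 1.0×65×1.25 = min(276.66, 311.25) + 81.25 = 357.91 kips. φR_n = 0.75 × 357.91 = 268.4 kips.
Tension yield (gross): A_g = 8.875×0.5 = 4.4375 in². φR_n = 0.90 × 50 × 4.4375 = 199.7 kips.
Governing: min(304.2, 329.1, 268.4, 199.7) = 199.7 kips → gross-section yield.

199.7 kips (gross-section yield governs)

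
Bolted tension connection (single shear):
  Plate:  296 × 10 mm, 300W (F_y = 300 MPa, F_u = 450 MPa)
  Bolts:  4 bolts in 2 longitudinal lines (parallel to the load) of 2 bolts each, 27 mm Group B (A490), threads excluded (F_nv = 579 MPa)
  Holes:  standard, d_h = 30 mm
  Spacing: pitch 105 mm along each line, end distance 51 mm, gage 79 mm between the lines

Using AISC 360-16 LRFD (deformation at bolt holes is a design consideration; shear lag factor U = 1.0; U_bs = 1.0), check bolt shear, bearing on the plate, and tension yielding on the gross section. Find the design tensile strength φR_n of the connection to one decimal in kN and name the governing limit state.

729.0 kN (bearing governs)

Bolt shear: A_b = π(27)²/4 = 572.56 mm². φR_n = 0.75 × 579 × 572.56 × 4 × 1 = 994.5 kN.
Bearing (10 mm plate, F_u = 450 MPa): end bolts L_c = 51 − 30/2 = 36, R_n = min(1.2×36×10×450, 2.4×27×10×450) = 194.4 kN/bolt; interior L_c = 105 − 30 = 75, R_n = 291.6 kN/bolt. φR_n = 0.75 × (2×194.4 + 2×291.6) = 729.0 kN.
Tension yield (gross): A_g = 296×10 = 2960 mm². φR_n = 0.90 × 300 × 2960 = 799.2 kN.
Governing: min(994.5, 729.0, 799.2) = 729.0 kN → bearing.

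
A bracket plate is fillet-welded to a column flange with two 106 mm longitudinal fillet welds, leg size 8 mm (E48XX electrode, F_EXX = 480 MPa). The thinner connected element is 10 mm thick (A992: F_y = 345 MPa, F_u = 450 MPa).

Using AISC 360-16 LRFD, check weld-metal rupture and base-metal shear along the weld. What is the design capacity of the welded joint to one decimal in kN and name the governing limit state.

Weld metal: throat = 0.707×8 = 5.656 mm, L = 2×106 = 212 mm. φR_n = 0.75 × 0.6 × 480 × 5.656 × 212 = 259.0 kN.
Base metal shear (10 mm plate): yield φR_n = 1.0×0.6×345×10×212 = 438.8 kN; rupture φR_n = 0.75×0.6×450×10×212 = 429.3 kN; take 429.3 kN (rupture).
Governing: min(259.0, 429.3) = 259.0 kN → weld metal.

259.0 kN (weld metal governs)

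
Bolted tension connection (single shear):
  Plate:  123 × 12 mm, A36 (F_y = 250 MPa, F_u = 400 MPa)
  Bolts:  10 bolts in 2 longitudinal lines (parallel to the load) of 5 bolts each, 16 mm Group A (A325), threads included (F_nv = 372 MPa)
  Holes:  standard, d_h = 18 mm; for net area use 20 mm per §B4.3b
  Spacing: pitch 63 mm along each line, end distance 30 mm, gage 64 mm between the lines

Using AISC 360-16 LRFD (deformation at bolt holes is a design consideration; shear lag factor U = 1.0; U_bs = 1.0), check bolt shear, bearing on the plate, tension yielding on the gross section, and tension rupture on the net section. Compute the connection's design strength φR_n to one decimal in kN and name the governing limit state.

298.8 kN (net-section rupture governs)

Bolt shear: A_b = π(16)²/4 = 201.06 mm². φR_n = 0.75 × 372 × 201.06 × 10 × 1 = 561.0 kN.
Bearing (12 mm plate, F_u = 400 MPa): end bolts L_c = 30 − 18/2 = 21, R_n = min(1.2×21×12×400, 2.4×16×12×400) = 120.96 kN/bolt; interior L_c = 63 − 18 = 45, R_n = 184.32 kN/bolt. φR_n = 0.75 × (2×120.96 + 8×184.32) = 1287.4 kN.
Tension yield (gross): A_g = 123×12 = 1476 mm². φR_n = 0.90 × 250 × 1476 = 332.1 kN.
Tension rupture (net): A_n = (123 − 2×20)×12 = 996 mm² (U = 1.0, A_e = A_n). φR_n = 0.75 × 400 × 996 = 298.8 kN.
Governing: min(561.0, 1287.4, 332.1, 298.8) = 298.8 kN → net-section rupture.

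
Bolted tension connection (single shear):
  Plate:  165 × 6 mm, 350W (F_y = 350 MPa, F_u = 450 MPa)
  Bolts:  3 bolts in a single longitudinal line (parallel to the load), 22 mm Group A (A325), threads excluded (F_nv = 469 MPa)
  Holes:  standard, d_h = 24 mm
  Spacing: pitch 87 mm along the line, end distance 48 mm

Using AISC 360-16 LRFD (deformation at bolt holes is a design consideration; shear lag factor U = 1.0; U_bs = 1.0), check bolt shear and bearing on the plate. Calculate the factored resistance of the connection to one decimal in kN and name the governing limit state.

301.3 kN (bearing governs)

Bolt shear: A_b = π(22)²/4 = 380.13 mm². φR_n = 0.75 × 469 × 380.13 × 3 × 1 = 401.1 kN.
Bearing (6 mm plate, F_u = 450 MPa): end bolts L_c = 48 − 24/2 = 36, R_n = min(1.2×36×6×450, 2.4×22×6×450) = 116.64 kN/bolt; interior L_c = 87 − 24 = 63, R_n = 142.56 kN/bolt. φR_n = 0.75 × (1×116.64 + 2×142.56) = 301.3 kN.
Governing: min(401.1, 301.3) = 301.3 kN → bearing.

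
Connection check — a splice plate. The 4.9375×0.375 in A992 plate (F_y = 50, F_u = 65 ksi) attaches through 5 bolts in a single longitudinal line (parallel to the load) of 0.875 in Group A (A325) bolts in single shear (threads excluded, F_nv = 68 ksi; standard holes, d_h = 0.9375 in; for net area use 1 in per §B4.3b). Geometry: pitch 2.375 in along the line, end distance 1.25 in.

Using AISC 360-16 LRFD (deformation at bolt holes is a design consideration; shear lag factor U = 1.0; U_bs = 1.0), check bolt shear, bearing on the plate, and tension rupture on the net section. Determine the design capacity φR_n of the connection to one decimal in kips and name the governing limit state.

72.0 kips (net-section rupture governs)

Bolt shear: A_b = π(0.875)²/4 = 0.60132 in². φR_n = 0.75 × 68 × 0.60132 × 5 × 1 = 153.3 kips.
Bearing (0.375 in plate, F_u = 65 ksi): end bolts L_c = 1.25 − 0.9375/2 = 0.78125, R_n = min(1.2×0.78125×0.375×65, 2.4×0.875×0.375×65) = 22.852 kips/bolt; interior L_c = 2.375 − 0.9375 = 1.4375, R_n = 42.047 kips/bolt. φR_n = 0.75 × (1×22.852 + 4×42.047) = 143.3 kips.
Tension rupture (net): A_n = (4.9375 − 1×1)×0.375 = 1.4766 in² (U = 1.0, A_e = A_n). φR_n = 0.75 × 65 × 1.4766 = 72.0 kips.
Governing: min(153.3, 143.3, 72.0) = 72.0 kips → net-section rupture.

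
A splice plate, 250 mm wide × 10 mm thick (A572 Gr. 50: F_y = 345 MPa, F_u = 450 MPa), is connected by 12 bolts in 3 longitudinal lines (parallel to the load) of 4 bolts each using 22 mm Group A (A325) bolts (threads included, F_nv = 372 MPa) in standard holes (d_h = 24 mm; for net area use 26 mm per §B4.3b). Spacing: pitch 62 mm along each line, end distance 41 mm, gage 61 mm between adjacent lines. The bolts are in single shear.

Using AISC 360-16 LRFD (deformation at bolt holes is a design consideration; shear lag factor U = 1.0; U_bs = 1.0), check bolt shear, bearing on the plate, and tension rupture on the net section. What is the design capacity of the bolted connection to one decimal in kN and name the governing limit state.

580.5 kN (net-section rupture governs)

Bolt shear: A_b = π(22)²/4 = 380.13 mm². φR_n = 0.75 × 372 × 380.13 × 12 × 1 = 1272.7 kN.
Bearing (10 mm plate, F_u = 450 MPa): end bolts L_c = 41 − 24/2 = 29, R_n = min(1.2×29×10×450, 2.4×22×10×450) = 156.6 kN/bolt; interior L_c = 62 − 24 = 38, R_n = 205.2 kN/bolt. φR_n = 0.75 × (3×156.6 + 9×205.2) = 1737.5 kN.
Tension rupture (net): A_n = (250 − 3×26)×10 = 1720 mm² (U = 1.0, A_e = A_n). φR_n = 0.75 × 450 × 1720 = 580.5 kN.
Governing: min(1272.7, 1737.5, 580.5) = 580.5 kN → net-section rupture.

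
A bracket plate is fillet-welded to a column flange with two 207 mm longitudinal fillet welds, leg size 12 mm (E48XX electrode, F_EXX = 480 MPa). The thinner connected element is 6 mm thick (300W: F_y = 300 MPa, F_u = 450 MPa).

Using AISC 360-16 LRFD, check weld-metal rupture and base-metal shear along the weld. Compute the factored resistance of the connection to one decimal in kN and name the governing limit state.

Weld metal: throat = 0.707×12 = 8.484 mm, L = 2×207 = 414 mm. φR_n = 0.75 × 0.6 × 480 × 8.484 × 414 = 758.7 kN.
Base metal shear (6 mm plate): yield φR_n = 1.0×0.6×300×6×414 = 447.1 kN; rupture φR_n = 0.75×0.6×450×6×414 = 503.0 kN; take 447.1 kN (yield).
Governing: min(758.7, 447.1) = 447.1 kN → base-metal shear.

447.1 kN (base-metal shear governs)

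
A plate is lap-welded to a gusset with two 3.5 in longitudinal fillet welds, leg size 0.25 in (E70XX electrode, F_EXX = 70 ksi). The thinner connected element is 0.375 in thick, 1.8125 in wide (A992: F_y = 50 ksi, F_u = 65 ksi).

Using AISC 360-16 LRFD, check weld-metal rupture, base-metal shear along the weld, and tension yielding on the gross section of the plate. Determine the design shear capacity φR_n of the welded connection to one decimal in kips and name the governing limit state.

30.6 kips (gross-section yield governs)

Weld metal: throat = 0.707×0.25 = 0.17675 in, L = 2×3.5 = 7 in. φR_n = 0.75 × 0.6 × 70 × 0.17675 × 7 = 39.0 kips.
Base metal shear (0.375 in plate): yield φR_n = 1.0×0.6×50×0.375×7 = 78.8 kips; rupture φR_n = 0.75×0.6×65×0.375×7 = 76.8 kips; take 76.8 kips (rupture).
Tension yield (gross): A_g = 1.8125×0.375 = 0.67969 in². φR_n = 0.90 × 50 × 0.67969 = 30.6 kips.
Governing: min(39.0, 76.8, 30.6) = 30.6 kips → gross-section yield.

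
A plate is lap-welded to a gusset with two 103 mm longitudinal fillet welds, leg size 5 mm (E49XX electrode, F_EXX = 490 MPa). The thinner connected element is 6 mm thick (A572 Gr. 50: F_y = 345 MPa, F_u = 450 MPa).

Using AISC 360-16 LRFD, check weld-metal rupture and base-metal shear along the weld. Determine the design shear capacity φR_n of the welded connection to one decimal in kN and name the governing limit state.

160.6 kN (weld metal governs)

Weld metal: throat = 0.707×5 = 3.535 mm, L = 2×103 = 206 mm. φR_n = 0.75 × 0.6 × 490 × 3.535 × 206 = 160.6 kN.
Base metal shear (6 mm plate): yield φR_n = 1.0×0.6×345×6×206 = 255.9 kN; rupture φR_n = 0.75×0.6×450×6×206 = 250.3 kN; take 250.3 kN (rupture).
Governing: min(160.6, 250.3) = 160.6 kN → weld metal.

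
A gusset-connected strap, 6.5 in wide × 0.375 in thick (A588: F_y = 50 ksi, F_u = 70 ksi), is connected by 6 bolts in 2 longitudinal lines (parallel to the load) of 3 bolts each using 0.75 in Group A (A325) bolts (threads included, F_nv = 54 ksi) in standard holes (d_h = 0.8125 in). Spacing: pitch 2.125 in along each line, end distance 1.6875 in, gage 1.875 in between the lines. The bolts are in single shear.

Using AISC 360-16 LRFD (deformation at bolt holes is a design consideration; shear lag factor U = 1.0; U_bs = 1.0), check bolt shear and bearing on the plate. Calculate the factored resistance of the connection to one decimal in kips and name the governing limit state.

Bolt shear: A_b = π(0.75)²/4 = 0.44179 in². φR_n = 0.75 × 54 × 0.44179 × 6 × 1 = 107.4 kips.
Bearing (0.375 in plate, F_u = 70 ksi): end bolts L_c = 1.6875 − 0.8125/2 = 1.28125, R_n = min(1.2×1.28125×0.375×70, 2.4×0.75×0.375×70) = 40.359 kips/bolt; interior L_c = 2.125 − 0.8125 = 1.3125, R_n = 41.344 kips/bolt. φR_n = 0.75 × (2×40.359 + 4×41.344) = 184.6 kips.
Governing: min(107.4, 184.6) = 107.4 kips → bolt shear.

107.4 kips (bolt shear governs)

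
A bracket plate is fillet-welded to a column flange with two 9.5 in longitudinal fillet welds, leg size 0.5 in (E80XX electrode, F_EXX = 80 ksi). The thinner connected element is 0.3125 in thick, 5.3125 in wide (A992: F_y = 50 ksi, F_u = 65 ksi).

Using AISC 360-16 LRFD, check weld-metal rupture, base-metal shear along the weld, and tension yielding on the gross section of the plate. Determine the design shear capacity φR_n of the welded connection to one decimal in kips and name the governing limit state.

74.7 kips (gross-section yield governs)

Weld metal: throat = 0.707×0.5 = 0.3535 in, L = 2×9.5 = 19 in. φR_n = 0.75 × 0.6 × 80 × 0.3535 × 19 = 241.8 kips.
Base metal shear (0.3125 in plate): yield φR_n = 1.0×0.6×50×0.3125×19 = 178.1 kips; rupture φR_n = 0.75×0.6×65×0.3125×19 = 173.7 kips; take 173.7 kips (rupture).
Tension yield (gross): A_g = 5.3125×0.3125 = 1.6602 in². φR_n = 0.90 × 50 × 1.6602 = 74.7 kips.
Governing: min(241.8, 173.7, 74.7) = 74.7 kips → gross-section yield.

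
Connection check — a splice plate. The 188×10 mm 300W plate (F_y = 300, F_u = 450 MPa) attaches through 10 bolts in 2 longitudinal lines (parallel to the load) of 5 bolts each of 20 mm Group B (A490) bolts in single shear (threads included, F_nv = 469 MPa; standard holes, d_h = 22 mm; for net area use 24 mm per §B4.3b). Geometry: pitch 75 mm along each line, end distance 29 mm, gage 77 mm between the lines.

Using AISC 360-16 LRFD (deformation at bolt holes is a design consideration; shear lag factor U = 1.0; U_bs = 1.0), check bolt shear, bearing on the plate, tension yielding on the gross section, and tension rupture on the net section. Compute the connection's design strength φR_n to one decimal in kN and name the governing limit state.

472.5 kN (net-section rupture governs)

Bolt shear: A_b = π(20)²/4 = 314.16 mm². φR_n = 0.75 × 469 × 314.16 × 10 × 1 = 1105.1 kN.
Bearing (10 mm plate, F_u = 450 MPa): end bolts L_c = 29 − 22/2 = 18, R_n = min(1.2×18×10×450, 2.4×20×10×450) = 97.2 kN/bolt; interior L_c = 75 − 22 = 53, R_n = 216 kN/bolt. φR_n = 0.75 × (2×97.2 + 8×216) = 1441.8 kN.
Tension yield (gross): A_g = 188×10 = 1880 mm². φR_n = 0.90 × 300 × 1880 = 507.6 kN.
Tension rupture (net): A_n = (188 − 2×24)×10 = 1400 mm² (U = 1.0, A_e = A_n). φR_n = 0.75 × 450 × 1400 = 472.5 kN.
Governing: min(1105.1, 1441.8, 507.6, 472.5) = 472.5 kN → net-section rupture.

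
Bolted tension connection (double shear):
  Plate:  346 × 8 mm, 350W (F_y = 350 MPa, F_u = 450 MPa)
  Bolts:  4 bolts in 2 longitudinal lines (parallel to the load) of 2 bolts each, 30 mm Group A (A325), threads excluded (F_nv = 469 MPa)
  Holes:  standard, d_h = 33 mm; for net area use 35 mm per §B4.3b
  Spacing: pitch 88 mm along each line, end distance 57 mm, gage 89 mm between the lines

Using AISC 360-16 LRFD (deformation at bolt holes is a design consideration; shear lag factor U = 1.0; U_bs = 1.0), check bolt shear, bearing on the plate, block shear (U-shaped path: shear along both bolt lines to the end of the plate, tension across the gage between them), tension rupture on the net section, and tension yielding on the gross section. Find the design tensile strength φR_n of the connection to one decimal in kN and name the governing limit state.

Bolt shear: A_b = π(30)²/4 = 706.86 mm². φR_n = 0.75 × 469 × 706.86 × 4 × 2 = 1989.1 kN.
Bearing (8 mm plate, F_u = 450 MPa): end bolts L_c = 57 − 33/2 = 40.5, R_n = min(1.2×40.5×8×450, 2.4×30×8×450) = 174.96 kN/bolt; interior L_c = 88 − 33 = 55, R_n = 237.6 kN/bolt. φR_n = 0.75 × (2×174.96 + 2×237.6) = 618.8 kN.
Block shear: shear path 2×[57+1×88] = 2×145 mm, A_gv = 2320, A_nv = 2×(145 − 1.5×35)×8 = 1480 mm²; tension across gage: (89 − 1×35)×8 = 432 mm². R_n = min(0.6×450×1480, 0.6×350×2320) + 1.0×450×432 = min(399.6, 487.2) + 194.4 = 594 kN. φR_n = 0.75 × 594 = 445.5 kN.
Tension rupture (net): A_n = (346 − 2×35)×8 = 2208 mm² (U = 1.0, A_e = A_n). φR_n = 0.75 × 450 × 2208 = 745.2 kN.
Tension yield (gross): A_g = 346×8 = 2768 mm². φR_n = 0.90 × 350 × 2768 = 871.9 kN.
Governing: min(1989.1, 618.8, 445.5, 745.2, 871.9) = 445.5 kN → block shear.

445.5 kN (block shear governs)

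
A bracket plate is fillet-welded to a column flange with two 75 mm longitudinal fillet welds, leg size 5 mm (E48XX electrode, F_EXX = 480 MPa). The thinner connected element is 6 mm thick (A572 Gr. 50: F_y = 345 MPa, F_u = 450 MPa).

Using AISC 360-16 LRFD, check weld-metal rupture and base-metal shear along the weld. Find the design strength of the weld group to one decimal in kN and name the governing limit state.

114.5 kN (weld metal governs)

Weld metal: throat = 0.707×5 = 3.535 mm, L = 2×75 = 150 mm. φR_n = 0.75 × 0.6 × 480 × 3.535 × 150 = 114.5 kN.
Base metal shear (6 mm plate): yield φR_n = 1.0×0.6×345×6×150 = 186.3 kN; rupture φR_n = 0.75×0.6×450×6×150 = 182.3 kN; take 182.3 kN (rupture).
Governing: min(114.5, 182.3) = 114.5 kN → weld metal.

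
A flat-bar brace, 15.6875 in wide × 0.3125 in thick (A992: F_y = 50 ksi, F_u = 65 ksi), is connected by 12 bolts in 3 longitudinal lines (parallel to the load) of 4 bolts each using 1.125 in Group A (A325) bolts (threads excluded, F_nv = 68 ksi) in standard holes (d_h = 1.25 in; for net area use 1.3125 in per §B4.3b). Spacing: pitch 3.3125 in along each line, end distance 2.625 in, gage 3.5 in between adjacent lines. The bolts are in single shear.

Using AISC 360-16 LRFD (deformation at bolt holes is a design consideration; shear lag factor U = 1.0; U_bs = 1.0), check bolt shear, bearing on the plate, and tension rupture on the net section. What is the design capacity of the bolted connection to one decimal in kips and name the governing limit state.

179.0 kips (net-section rupture governs)

Bolt shear: A_b = π(1.125)²/4 = 0.99402 in². φR_n = 0.75 × 68 × 0.99402 × 12 × 1 = 608.3 kips.
Bearing (0.3125 in plate, F_u = 65 ksi): end bolts L_c = 2.625 − 1.25/2 = 2, R_n = min(1.2×2×0.3125×65, 2.4×1.125×0.3125×65) = 48.75 kips/bolt; interior L_c = 3.3125 − 1.25 = 2.0625, R_n = 50.273 kips/bolt. φR_n = 0.75 × (3×48.75 + 9×50.273) = 449.0 kips.
Tension rupture (net): A_n = (15.6875 − 3×1.3125)×0.3125 = 3.6719 in² (U = 1.0, A_e = A_n). φR_n = 0.75 × 65 × 3.6719 = 179.0 kips.
Governing: min(608.3, 449.0, 179.0) = 179.0 kips → net-section rupture.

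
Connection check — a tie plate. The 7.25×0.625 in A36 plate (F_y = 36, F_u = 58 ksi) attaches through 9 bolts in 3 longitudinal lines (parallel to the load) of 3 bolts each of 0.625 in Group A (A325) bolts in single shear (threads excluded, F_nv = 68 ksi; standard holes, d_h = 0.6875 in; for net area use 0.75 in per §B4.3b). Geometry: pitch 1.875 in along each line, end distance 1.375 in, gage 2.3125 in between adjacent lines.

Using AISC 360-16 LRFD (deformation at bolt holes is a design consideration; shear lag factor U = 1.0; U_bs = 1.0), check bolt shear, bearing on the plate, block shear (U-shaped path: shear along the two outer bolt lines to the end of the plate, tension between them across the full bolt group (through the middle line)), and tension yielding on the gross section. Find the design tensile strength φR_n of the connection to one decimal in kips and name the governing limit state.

140.8 kips (bolt shear governs)

Bolt shear: A_b = π(0.625)²/4 = 0.3068 in². φR_n = 0.75 × 68 × 0.3068 × 9 × 1 = 140.8 kips.
Bearing (0.625 in plate, F_u = 58 ksi): end bolts L_c = 1.375 − 0.6875/2 = 1.03125, R_n = min(1.2×1.03125×0.625×58, 2.4×0.625×0.625×58) = 44.859 kips/bolt; interior L_c = 1.875 − 0.6875 = 1.1875, R_n = 51.656 kips/bolt. φR_n = 0.75 × (3×44.859 + 6×51.656) = 333.4 kips.
Block shear: shear path 2×[1.375+2×1.875] = 2×5.125 in, A_gv = 6.4063, A_nv = 2×(5.125 − 2.5×0.75)×0.625 = 4.0625 in²; tension across gage: (4.625 − 2×0.75)×0.625 = 1.9531 in². R_n = min(0.6×58×4.0625, 0.6×36×6.4063) + 1.0×58×1.9531 = min(141.38, 138.38) + 113.28 = 251.66 kips. φR_n = 0.75 × 251.66 = 188.7 kips.
Tension yield (gross): A_g = 7.25×0.625 = 4.5313 in². φR_n = 0.90 × 36 × 4.5313 = 146.8 kips.
Governing: min(140.8, 333.4, 188.7, 146.8) = 140.8 kips → bolt shear.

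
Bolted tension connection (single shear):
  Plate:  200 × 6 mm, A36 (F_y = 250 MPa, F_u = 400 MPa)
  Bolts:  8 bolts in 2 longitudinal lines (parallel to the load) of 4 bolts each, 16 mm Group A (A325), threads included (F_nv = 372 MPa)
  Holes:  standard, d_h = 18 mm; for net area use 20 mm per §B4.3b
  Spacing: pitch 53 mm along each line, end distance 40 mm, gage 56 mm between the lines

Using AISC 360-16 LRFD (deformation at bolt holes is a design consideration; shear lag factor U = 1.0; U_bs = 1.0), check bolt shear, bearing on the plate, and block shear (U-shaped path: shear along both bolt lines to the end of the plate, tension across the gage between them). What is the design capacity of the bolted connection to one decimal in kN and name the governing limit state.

Bolt shear: A_b = π(16)²/4 = 201.06 mm². φR_n = 0.75 × 372 × 201.06 × 8 × 1 = 448.8 kN.
Bearing (6 mm plate, F_u = 400 MPa): end bolts L_c = 40 − 18/2 = 31, R_n = min(1.2×31×6×400, 2.4×16×6×400) = 89.28 kN/bolt; interior L_c = 53 − 18 = 35, R_n = 92.16 kN/bolt. φR_n = 0.75 × (2×89.28 + 6×92.16) = 548.6 kN.
Block shear: shear path 2×[40+3×53] = 2×199 mm, A_gv = 2388, A_nv = 2×(199 − 3.5×20)×6 = 1548 mm²; tension across gage: (56 − 1×20)×6 = 216 mm². R_n = min(0.6×400×1548, 0.6×250×2388) + 1.0×400×216 = min(371.52, 358.2) + 86.4 = 444.6 kN. φR_n = 0.75 × 444.6 = 333.5 kN.
Governing: min(448.8, 548.6, 333.5) = 333.5 kN → block shear.

333.5 kN (block shear governs)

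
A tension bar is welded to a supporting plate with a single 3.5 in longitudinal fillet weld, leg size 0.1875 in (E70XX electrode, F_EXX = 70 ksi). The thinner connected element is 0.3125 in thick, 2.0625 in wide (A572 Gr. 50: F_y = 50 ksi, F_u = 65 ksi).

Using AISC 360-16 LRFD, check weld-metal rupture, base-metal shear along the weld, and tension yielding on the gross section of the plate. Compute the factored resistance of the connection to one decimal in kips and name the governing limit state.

14.6 kips (weld metal governs)

Weld metal: throat = 0.707×0.1875 = 0.13256 in, L = 3.5 in. φR_n = 0.75 × 0.6 × 70 × 0.13256 × 3.5 = 14.6 kips.
Base metal shear (0.3125 in plate): yield φR_n = 1.0×0.6×50×0.3125×3.5 = 32.8 kips; rupture φR_n = 0.75×0.6×65×0.3125×3.5 = 32.0 kips; take 32.0 kips (rupture).
Tension yield (gross): A_g = 2.0625×0.3125 = 0.64453 in². φR_n = 0.90 × 50 × 0.64453 = 29.0 kips.
Governing: min(14.6, 32.0, 29.0) = 14.6 kips → weld metal.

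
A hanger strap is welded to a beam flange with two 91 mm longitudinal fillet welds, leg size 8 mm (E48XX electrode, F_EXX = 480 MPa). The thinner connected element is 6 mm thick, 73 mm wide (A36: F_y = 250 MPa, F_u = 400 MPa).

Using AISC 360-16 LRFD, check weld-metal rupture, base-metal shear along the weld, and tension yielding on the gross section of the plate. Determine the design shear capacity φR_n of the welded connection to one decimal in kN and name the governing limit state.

Weld metal: throat = 0.707×8 = 5.656 mm, L = 2×91 = 182 mm. φR_n = 0.75 × 0.6 × 480 × 5.656 × 182 = 222.3 kN.
Base metal shear (6 mm plate): yield φR_n = 1.0×0.6×250×6×182 = 163.8 kN; rupture φR_n = 0.75×0.6×400×6×182 = 196.6 kN; take 163.8 kN (yield).
Tension yield (gross): A_g = 73×6 = 438 mm². φR_n = 0.90 × 250 × 438 = 98.6 kN.
Governing: min(222.3, 163.8, 98.6) = 98.6 kN → gross-section yield.

98.6 kN (gross-section yield governs)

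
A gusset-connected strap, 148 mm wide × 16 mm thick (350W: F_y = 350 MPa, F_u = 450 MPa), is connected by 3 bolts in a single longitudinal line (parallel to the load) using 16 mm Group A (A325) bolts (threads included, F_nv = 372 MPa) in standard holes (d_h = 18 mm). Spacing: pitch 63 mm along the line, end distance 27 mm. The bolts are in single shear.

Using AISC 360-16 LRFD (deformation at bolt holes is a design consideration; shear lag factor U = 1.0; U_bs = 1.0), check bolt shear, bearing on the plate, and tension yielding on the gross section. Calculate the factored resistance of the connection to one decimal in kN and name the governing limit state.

168.3 kN (bolt shear governs)

Bolt shear: A_b = π(16)²/4 = 201.06 mm². φR_n = 0.75 × 372 × 201.06 × 3 × 1 = 168.3 kN.
Bearing (16 mm plate, F_u = 450 MPa): end bolts L_c = 27 − 18/2 = 18, R_n = min(1.2×18×16×450, 2.4×16×16×450) = 155.52 kN/bolt; interior L_c = 63 − 18 = 45, R_n = 276.48 kN/bolt. φR_n = 0.75 × (1×155.52 + 2×276.48) = 531.4 kN.
Tension yield (gross): A_g = 148×16 = 2368 mm². φR_n = 0.90 × 350 × 2368 = 745.9 kN.
Governing: min(168.3, 531.4, 745.9) = 168.3 kN → bolt shear.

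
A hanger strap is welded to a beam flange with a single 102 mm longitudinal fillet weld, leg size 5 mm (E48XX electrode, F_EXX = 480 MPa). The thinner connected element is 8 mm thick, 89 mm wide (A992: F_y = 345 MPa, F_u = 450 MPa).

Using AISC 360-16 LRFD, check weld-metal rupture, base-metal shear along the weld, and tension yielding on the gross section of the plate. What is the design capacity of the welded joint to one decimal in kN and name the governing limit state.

Weld metal: throat = 0.707×5 = 3.535 mm, L = 102 mm. φR_n = 0.75 × 0.6 × 480 × 3.535 × 102 = 77.9 kN.
Base metal shear (8 mm plate): yield φR_n = 1.0×0.6×345×8×102 = 168.9 kN; rupture φR_n = 0.75×0.6×450×8×102 = 165.2 kN; take 165.2 kN (rupture).
Tension yield (gross): A_g = 89×8 = 712 mm². φR_n = 0.90 × 345 × 712 = 221.1 kN.
Governing: min(77.9, 165.2, 221.1) = 77.9 kN → weld metal.

77.9 kN (weld metal governs)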